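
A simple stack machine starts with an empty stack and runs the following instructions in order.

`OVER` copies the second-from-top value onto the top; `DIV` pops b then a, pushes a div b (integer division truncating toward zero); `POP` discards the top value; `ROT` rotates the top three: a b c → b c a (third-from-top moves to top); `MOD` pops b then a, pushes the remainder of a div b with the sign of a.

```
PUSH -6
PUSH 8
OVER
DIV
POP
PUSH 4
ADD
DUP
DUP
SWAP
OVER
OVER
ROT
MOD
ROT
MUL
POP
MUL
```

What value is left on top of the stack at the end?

PUSH -6 -> [-6]
PUSH 8  -> [-6, 8]
OVER    -> [-6, 8, -6]
DIV     -> [-6, -1]
POP     -> [-6]
PUSH 4  -> [-6, 4]
ADD     -> [-2]
DUP     -> [-2, -2]
DUP     -> [-2, -2, -2]
SWAP    -> [-2, -2, -2]
OVER    -> [-2, -2, -2, -2]
OVER    -> [-2, -2, -2, -2, -2]
ROT     -> [-2, -2, -2, -2, -2]
MOD     -> [-2, -2, -2, 0]
ROT     -> [-2, -2, 0, -2]
MUL     -> [-2, -2, 0]
POP     -> [-2, -2]
MUL     -> [4]

4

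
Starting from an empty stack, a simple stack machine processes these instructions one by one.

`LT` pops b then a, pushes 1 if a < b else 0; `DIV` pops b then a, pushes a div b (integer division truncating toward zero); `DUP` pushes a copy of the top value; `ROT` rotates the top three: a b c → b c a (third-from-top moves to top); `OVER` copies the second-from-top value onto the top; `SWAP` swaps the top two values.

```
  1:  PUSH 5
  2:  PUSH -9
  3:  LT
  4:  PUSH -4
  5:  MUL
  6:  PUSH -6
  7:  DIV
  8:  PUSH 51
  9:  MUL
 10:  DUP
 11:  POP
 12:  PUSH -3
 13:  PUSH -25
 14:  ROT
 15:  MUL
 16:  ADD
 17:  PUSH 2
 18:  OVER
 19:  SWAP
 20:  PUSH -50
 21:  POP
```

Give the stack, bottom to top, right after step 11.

[0]

PUSH 5   [5]
PUSH -9  [5, -9]
LT       [0]
PUSH -4  [0, -4]
MUL      [0]
PUSH -6  [0, -6]
DIV      [0]
PUSH 51  [0, 51]
MUL      [0]
DUP      [0, 0]
POP      [0]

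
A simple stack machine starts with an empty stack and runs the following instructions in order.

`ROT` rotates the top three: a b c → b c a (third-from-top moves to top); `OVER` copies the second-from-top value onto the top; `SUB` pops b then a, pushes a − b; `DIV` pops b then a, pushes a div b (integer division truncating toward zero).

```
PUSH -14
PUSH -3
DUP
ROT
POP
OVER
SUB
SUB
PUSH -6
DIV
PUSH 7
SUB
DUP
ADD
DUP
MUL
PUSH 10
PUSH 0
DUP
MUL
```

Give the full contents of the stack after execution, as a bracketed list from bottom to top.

[196, 10, 0]

PUSH -14  [-14]
PUSH -3   [-14, -3]
DUP       [-14, -3, -3]
ROT       [-3, -3, -14]
POP       [-3, -3]
OVER      [-3, -3, -3]
SUB       [-3, 0]
SUB       [-3]
PUSH -6   [-3, -6]
DIV       [0]
PUSH 7    [0, 7]
SUB       [-7]
DUP       [-7, -7]
ADD       [-14]
DUP       [-14, -14]
MUL       [196]
PUSH 10   [196, 10]
PUSH 0    [196, 10, 0]
DUP       [196, 10, 0, 0]
MUL       [196, 10, 0]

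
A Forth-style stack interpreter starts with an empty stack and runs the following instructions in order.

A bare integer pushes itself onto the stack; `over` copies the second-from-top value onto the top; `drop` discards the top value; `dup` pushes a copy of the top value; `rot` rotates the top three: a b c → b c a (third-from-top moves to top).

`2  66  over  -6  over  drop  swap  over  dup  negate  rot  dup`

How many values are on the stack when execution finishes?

2      → [2]
66     → [2, 66]
over   → [2, 66, 2]
-6     → [2, 66, 2, -6]
over   → [2, 66, 2, -6, 2]
drop   → [2, 66, 2, -6]
swap   → [2, 66, -6, 2]
over   → [2, 66, -6, 2, -6]
dup    → [2, 66, -6, 2, -6, -6]
negate → [2, 66, -6, 2, -6, 6]
rot    → [2, 66, -6, -6, 6, 2]
dup    → [2, 66, -6, -6, 6, 2, 2]

7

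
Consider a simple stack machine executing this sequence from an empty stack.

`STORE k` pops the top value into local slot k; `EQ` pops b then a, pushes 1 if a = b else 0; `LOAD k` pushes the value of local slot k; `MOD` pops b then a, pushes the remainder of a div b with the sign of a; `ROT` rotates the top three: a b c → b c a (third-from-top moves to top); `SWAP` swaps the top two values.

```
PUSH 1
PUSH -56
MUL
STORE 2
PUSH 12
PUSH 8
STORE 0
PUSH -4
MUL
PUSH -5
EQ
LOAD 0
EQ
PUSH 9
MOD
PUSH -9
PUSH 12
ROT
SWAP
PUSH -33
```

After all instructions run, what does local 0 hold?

8

PUSH 1   → 1
PUSH -56 → 1 -56
MUL      → -56
STORE 2  → (empty)
PUSH 12  → 12
PUSH 8   → 12 8
STORE 0  → 12
PUSH -4  → 12 -4
MUL      → -48
PUSH -5  → -48 -5
EQ       → 0
LOAD 0   → 0 8
EQ       → 0
PUSH 9   → 0 9
MOD      → 0
PUSH -9  → 0 -9
PUSH 12  → 0 -9 12
ROT      → -9 12 0
SWAP     → -9 0 12
PUSH -33 → -9 0 12 -33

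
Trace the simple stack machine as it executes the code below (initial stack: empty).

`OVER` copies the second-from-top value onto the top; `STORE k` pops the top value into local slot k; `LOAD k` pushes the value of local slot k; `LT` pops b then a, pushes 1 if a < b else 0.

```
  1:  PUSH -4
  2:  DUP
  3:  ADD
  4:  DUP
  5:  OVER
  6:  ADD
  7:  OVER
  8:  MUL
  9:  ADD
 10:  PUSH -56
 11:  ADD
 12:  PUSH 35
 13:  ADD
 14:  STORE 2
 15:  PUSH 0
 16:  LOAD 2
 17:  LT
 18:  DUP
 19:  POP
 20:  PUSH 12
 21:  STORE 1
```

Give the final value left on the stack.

PUSH -4   -4
DUP       -4 -4
ADD       -8
DUP       -8 -8
OVER      -8 -8 -8
ADD       -8 -16
OVER      -8 -16 -8
MUL       -8 128
ADD       120
PUSH -56  120 -56
ADD       64
PUSH 35   64 35
ADD       99
STORE 2   (empty)
PUSH 0    0
LOAD 2    0 99
LT        1
DUP       1 1
POP       1
PUSH 12   1 12
STORE 1   1

1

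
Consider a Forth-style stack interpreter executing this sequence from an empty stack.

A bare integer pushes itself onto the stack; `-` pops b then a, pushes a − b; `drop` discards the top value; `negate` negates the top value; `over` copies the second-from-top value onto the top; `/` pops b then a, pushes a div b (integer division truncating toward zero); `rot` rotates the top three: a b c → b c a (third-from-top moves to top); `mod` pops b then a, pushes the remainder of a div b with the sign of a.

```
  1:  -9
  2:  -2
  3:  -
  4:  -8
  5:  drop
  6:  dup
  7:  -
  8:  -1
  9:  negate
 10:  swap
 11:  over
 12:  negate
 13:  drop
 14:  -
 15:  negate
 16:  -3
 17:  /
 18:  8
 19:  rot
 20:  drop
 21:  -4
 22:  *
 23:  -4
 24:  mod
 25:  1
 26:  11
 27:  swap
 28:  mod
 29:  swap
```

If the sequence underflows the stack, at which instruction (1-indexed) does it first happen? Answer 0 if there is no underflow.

-9      -9
-2      -9 -2
-       -7
-8      -7 -8
drop    -7
dup     -7 -7
-       0
-1      0 -1
negate  0 1
swap    1 0
over    1 0 1
negate  1 0 -1
drop    1 0
-       1
negate  -1
-3      -1 -3
/       0
8       0 8
rot  — needs 3 operands, stack has 2 → underflow

19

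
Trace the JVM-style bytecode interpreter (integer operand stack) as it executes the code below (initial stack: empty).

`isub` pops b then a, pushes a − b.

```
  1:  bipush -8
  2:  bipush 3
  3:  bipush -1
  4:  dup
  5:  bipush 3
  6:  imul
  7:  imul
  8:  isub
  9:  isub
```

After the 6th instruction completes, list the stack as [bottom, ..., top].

bipush -8 -> [-8]
bipush 3  -> [-8, 3]
bipush -1 -> [-8, 3, -1]
dup       -> [-8, 3, -1, -1]
bipush 3  -> [-8, 3, -1, -1, 3]
imul      -> [-8, 3, -1, -3]

[-8, 3, -1, -3]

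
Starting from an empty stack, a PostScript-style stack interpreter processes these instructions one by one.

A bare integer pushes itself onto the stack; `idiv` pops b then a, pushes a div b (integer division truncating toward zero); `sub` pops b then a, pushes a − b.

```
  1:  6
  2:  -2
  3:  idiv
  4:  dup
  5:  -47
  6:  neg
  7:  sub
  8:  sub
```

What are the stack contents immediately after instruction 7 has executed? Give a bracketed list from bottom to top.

[-3, -50]

6     [6]
-2    [6, -2]
idiv  [-3]
dup   [-3, -3]
-47   [-3, -3, -47]
neg   [-3, -3, 47]
sub   [-3, -50]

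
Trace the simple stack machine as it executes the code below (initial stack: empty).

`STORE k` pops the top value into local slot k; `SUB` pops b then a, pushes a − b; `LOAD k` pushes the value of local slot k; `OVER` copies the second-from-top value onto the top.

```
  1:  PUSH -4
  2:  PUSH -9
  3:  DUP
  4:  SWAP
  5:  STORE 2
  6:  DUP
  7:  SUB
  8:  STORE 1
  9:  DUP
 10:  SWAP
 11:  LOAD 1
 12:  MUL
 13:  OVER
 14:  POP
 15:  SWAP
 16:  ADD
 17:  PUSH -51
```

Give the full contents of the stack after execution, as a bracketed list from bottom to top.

PUSH -4   [-4]
PUSH -9   [-4, -9]
DUP       [-4, -9, -9]
SWAP      [-4, -9, -9]
STORE 2   [-4, -9]
DUP       [-4, -9, -9]
SUB       [-4, 0]
STORE 1   [-4]
DUP       [-4, -4]
SWAP      [-4, -4]
LOAD 1    [-4, -4, 0]
MUL       [-4, 0]
OVER      [-4, 0, -4]
POP       [-4, 0]
SWAP      [0, -4]
ADD       [-4]
PUSH -51  [-4, -51]

[-4, -51]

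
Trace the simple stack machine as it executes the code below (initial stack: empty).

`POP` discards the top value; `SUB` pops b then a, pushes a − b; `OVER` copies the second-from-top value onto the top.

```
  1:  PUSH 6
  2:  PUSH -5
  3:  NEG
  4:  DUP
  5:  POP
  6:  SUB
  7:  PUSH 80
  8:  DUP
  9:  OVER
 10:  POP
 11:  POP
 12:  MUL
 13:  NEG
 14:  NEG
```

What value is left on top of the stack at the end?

PUSH 6  : [6]
PUSH -5 : [6, -5]
NEG     : [6, 5]
DUP     : [6, 5, 5]
POP     : [6, 5]
SUB     : [1]
PUSH 80 : [1, 80]
DUP     : [1, 80, 80]
OVER    : [1, 80, 80, 80]
POP     : [1, 80, 80]
POP     : [1, 80]
MUL     : [80]
NEG     : [-80]
NEG     : [80]

80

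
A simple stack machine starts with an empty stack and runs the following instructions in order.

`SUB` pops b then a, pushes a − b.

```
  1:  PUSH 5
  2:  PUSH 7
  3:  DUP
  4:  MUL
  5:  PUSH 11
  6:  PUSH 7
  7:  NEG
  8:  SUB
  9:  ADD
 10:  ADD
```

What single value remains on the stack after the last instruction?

72

PUSH 5  → [5]
PUSH 7  → [5, 7]
DUP     → [5, 7, 7]
MUL     → [5, 49]
PUSH 11 → [5, 49, 11]
PUSH 7  → [5, 49, 11, 7]
NEG     → [5, 49, 11, -7]
SUB     → [5, 49, 18]
ADD     → [5, 67]
ADD     → [72]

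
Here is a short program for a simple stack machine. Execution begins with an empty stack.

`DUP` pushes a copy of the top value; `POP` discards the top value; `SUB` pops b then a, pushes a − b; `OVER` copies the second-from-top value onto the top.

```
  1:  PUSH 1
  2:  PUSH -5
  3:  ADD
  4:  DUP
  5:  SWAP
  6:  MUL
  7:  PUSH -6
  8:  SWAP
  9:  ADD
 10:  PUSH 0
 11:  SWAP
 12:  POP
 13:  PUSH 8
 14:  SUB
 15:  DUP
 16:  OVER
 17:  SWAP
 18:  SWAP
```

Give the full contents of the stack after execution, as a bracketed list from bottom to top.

PUSH 1  -> [1]
PUSH -5 -> [1, -5]
ADD     -> [-4]
DUP     -> [-4, -4]
SWAP    -> [-4, -4]
MUL     -> [16]
PUSH -6 -> [16, -6]
SWAP    -> [-6, 16]
ADD     -> [10]
PUSH 0  -> [10, 0]
SWAP    -> [0, 10]
POP     -> [0]
PUSH 8  -> [0, 8]
SUB     -> [-8]
DUP     -> [-8, -8]
OVER    -> [-8, -8, -8]
SWAP    -> [-8, -8, -8]
SWAP    -> [-8, -8, -8]

[-8, -8, -8]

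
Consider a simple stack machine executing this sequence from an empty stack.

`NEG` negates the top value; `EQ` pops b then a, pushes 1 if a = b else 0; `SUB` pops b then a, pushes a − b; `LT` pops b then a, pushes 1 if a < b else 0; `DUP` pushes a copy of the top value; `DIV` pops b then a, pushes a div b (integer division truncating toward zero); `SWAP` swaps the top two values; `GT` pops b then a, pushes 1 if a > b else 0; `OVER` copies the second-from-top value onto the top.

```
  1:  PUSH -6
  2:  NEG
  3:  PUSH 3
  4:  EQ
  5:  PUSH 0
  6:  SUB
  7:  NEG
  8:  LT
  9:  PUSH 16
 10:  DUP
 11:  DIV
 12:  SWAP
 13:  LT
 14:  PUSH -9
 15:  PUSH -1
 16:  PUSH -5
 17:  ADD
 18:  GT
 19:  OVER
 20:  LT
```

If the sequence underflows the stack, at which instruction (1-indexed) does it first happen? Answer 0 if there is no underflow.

8

PUSH -6 -> -6
NEG     -> 6
PUSH 3  -> 6 3
EQ      -> 0
PUSH 0  -> 0 0
SUB     -> 0
NEG     -> 0
LT  — needs 2 operands, stack has 1 → underflow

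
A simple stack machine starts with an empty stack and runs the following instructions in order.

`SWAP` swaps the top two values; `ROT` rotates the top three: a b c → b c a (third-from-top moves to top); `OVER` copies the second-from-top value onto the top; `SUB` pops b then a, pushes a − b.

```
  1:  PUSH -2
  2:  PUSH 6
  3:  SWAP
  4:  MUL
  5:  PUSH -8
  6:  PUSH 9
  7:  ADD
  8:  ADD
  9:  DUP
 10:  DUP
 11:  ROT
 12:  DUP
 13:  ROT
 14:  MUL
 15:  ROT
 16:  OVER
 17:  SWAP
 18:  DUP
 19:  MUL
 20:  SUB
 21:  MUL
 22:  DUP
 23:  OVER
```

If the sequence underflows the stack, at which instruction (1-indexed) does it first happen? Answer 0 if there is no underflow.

0

PUSH -2 : -2
PUSH 6  : -2 6
SWAP    : 6 -2
MUL     : -12
PUSH -8 : -12 -8
PUSH 9  : -12 -8 9
ADD     : -12 1
ADD     : -11
DUP     : -11 -11
DUP     : -11 -11 -11
ROT     : -11 -11 -11
DUP     : -11 -11 -11 -11
ROT     : -11 -11 -11 -11
MUL     : -11 -11 121
ROT     : -11 121 -11
OVER    : -11 121 -11 121
SWAP    : -11 121 121 -11
DUP     : -11 121 121 -11 -11
MUL     : -11 121 121 121
SUB     : -11 121 0
MUL     : -11 0
DUP     : -11 0 0
OVER    : -11 0 0 0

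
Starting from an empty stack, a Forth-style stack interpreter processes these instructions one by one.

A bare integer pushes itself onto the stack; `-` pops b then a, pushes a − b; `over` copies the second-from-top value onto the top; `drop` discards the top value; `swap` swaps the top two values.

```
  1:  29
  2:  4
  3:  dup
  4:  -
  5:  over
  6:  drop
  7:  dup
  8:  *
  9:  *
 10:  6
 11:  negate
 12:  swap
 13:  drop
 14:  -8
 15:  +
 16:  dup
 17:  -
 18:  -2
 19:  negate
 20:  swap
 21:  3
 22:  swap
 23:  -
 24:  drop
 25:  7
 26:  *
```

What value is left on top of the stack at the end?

29      [29]
4       [29, 4]
dup     [29, 4, 4]
-       [29, 0]
over    [29, 0, 29]
drop    [29, 0]
dup     [29, 0, 0]
*       [29, 0]
*       [0]
6       [0, 6]
negate  [0, -6]
swap    [-6, 0]
drop    [-6]
-8      [-6, -8]
+       [-14]
dup     [-14, -14]
-       [0]
-2      [0, -2]
negate  [0, 2]
swap    [2, 0]
3       [2, 0, 3]
swap    [2, 3, 0]
-       [2, 3]
drop    [2]
7       [2, 7]
*       [14]

14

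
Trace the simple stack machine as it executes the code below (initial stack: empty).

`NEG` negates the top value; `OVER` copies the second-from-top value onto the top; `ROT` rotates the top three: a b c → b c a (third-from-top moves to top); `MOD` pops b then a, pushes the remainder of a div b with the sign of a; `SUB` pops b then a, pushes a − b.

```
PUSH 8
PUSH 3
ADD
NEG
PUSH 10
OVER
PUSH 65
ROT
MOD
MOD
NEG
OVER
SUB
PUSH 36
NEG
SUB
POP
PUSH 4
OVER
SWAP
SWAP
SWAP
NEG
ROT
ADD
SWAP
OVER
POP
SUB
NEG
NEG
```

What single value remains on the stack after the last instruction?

-4

PUSH 8  -> [8]
PUSH 3  -> [8, 3]
ADD     -> [11]
NEG     -> [-11]
PUSH 10 -> [-11, 10]
OVER    -> [-11, 10, -11]
PUSH 65 -> [-11, 10, -11, 65]
ROT     -> [-11, -11, 65, 10]
MOD     -> [-11, -11, 5]
MOD     -> [-11, -1]
NEG     -> [-11, 1]
OVER    -> [-11, 1, -11]
SUB     -> [-11, 12]
PUSH 36 -> [-11, 12, 36]
NEG     -> [-11, 12, -36]
SUB     -> [-11, 48]
POP     -> [-11]
PUSH 4  -> [-11, 4]
OVER    -> [-11, 4, -11]
SWAP    -> [-11, -11, 4]
SWAP    -> [-11, 4, -11]
SWAP    -> [-11, -11, 4]
NEG     -> [-11, -11, -4]
ROT     -> [-11, -4, -11]
ADD     -> [-11, -15]
SWAP    -> [-15, -11]
OVER    -> [-15, -11, -15]
POP     -> [-15, -11]
SUB     -> [-4]
NEG     -> [4]
NEG     -> [-4]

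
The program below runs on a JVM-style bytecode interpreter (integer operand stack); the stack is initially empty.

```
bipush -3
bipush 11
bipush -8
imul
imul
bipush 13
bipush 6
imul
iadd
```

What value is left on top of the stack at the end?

bipush -3 : -3
bipush 11 : -3 11
bipush -8 : -3 11 -8
imul      : -3 -88
imul      : 264
bipush 13 : 264 13
bipush 6  : 264 13 6
imul      : 264 78
iadd      : 342

342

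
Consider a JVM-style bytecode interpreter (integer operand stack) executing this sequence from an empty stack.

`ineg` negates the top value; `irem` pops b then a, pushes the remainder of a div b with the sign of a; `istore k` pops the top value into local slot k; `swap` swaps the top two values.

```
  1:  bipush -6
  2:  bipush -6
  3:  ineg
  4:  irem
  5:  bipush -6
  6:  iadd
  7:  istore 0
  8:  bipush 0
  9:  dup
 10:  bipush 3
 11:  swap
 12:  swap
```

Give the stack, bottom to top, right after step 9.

[0, 0]

bipush -6 → -6
bipush -6 → -6 -6
ineg      → -6 6
irem      → 0
bipush -6 → 0 -6
iadd      → -6
istore 0  → (empty)
bipush 0  → 0
dup       → 0 0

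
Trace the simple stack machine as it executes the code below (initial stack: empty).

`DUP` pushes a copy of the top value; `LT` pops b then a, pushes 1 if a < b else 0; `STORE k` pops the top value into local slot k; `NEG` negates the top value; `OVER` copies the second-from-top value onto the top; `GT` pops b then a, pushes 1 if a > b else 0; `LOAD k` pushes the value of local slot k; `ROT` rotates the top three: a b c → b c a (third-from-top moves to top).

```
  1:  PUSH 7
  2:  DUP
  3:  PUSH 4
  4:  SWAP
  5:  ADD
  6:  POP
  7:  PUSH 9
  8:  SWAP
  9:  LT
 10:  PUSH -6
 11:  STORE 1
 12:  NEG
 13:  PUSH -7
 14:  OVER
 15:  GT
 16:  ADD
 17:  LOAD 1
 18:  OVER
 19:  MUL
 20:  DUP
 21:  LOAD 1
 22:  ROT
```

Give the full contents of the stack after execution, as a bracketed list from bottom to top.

PUSH 7  → 7
DUP     → 7 7
PUSH 4  → 7 7 4
SWAP    → 7 4 7
ADD     → 7 11
POP     → 7
PUSH 9  → 7 9
SWAP    → 9 7
LT      → 0
PUSH -6 → 0 -6
STORE 1 → 0
NEG     → 0
PUSH -7 → 0 -7
OVER    → 0 -7 0
GT      → 0 0
ADD     → 0
LOAD 1  → 0 -6
OVER    → 0 -6 0
MUL     → 0 0
DUP     → 0 0 0
LOAD 1  → 0 0 0 -6
ROT     → 0 0 -6 0

[0, 0, -6, 0]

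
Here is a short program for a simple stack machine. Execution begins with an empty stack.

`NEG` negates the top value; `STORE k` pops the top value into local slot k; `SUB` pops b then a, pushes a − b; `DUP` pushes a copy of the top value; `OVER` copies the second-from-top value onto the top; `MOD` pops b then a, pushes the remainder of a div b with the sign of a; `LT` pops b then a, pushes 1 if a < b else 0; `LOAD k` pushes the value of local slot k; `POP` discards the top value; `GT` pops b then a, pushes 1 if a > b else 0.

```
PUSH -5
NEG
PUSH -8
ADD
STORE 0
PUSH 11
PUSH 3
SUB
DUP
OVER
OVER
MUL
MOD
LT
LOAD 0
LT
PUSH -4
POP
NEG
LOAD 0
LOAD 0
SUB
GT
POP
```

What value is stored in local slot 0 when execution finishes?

-3

PUSH -5 : -5
NEG     : 5
PUSH -8 : 5 -8
ADD     : -3
STORE 0 : (empty)
PUSH 11 : 11
PUSH 3  : 11 3
SUB     : 8
DUP     : 8 8
OVER    : 8 8 8
OVER    : 8 8 8 8
MUL     : 8 8 64
MOD     : 8 8
LT      : 0
LOAD 0  : 0 -3
LT      : 0
PUSH -4 : 0 -4
POP     : 0
NEG     : 0
LOAD 0  : 0 -3
LOAD 0  : 0 -3 -3
SUB     : 0 0
GT      : 0
POP     : (empty)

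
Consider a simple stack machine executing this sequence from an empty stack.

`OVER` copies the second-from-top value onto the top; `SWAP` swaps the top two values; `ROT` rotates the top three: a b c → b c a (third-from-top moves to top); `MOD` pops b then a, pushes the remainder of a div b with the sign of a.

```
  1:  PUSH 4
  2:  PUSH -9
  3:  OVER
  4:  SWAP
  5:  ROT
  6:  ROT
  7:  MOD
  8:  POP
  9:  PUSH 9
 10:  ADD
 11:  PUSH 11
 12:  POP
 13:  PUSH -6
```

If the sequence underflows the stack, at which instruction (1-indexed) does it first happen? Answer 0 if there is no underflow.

0

PUSH 4   [4]
PUSH -9  [4, -9]
OVER     [4, -9, 4]
SWAP     [4, 4, -9]
ROT      [4, -9, 4]
ROT      [-9, 4, 4]
MOD      [-9, 0]
POP      [-9]
PUSH 9   [-9, 9]
ADD      [0]
PUSH 11  [0, 11]
POP      [0]
PUSH -6  [0, -6]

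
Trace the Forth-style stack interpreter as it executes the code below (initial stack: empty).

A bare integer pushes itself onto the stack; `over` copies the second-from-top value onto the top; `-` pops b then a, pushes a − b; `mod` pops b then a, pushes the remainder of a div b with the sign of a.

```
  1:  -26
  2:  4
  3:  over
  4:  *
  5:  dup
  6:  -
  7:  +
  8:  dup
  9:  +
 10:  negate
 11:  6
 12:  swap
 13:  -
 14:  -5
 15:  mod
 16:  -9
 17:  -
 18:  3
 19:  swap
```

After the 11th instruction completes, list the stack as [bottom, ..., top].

-26    → [-26]
4      → [-26, 4]
over   → [-26, 4, -26]
*      → [-26, -104]
dup    → [-26, -104, -104]
-      → [-26, 0]
+      → [-26]
dup    → [-26, -26]
+      → [-52]
negate → [52]
6      → [52, 6]

[52, 6]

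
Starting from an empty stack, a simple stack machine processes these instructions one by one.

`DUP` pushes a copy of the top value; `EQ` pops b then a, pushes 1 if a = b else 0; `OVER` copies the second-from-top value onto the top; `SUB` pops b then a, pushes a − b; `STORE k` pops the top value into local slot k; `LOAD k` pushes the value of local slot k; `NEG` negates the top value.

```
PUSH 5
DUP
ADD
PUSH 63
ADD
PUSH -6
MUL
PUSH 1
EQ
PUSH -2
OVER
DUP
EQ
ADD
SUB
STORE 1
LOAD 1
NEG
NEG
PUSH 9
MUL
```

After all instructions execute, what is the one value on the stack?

PUSH 5  → 5
DUP     → 5 5
ADD     → 10
PUSH 63 → 10 63
ADD     → 73
PUSH -6 → 73 -6
MUL     → -438
PUSH 1  → -438 1
EQ      → 0
PUSH -2 → 0 -2
OVER    → 0 -2 0
DUP     → 0 -2 0 0
EQ      → 0 -2 1
ADD     → 0 -1
SUB     → 1
STORE 1 → (empty)
LOAD 1  → 1
NEG     → -1
NEG     → 1
PUSH 9  → 1 9
MUL     → 9

9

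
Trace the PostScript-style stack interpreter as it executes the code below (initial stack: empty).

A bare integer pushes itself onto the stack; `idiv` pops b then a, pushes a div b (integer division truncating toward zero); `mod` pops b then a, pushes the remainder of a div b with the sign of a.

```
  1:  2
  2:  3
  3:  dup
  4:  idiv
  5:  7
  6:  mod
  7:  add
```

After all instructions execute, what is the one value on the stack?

2    → 2
3    → 2 3
dup  → 2 3 3
idiv → 2 1
7    → 2 1 7
mod  → 2 1
add  → 3

3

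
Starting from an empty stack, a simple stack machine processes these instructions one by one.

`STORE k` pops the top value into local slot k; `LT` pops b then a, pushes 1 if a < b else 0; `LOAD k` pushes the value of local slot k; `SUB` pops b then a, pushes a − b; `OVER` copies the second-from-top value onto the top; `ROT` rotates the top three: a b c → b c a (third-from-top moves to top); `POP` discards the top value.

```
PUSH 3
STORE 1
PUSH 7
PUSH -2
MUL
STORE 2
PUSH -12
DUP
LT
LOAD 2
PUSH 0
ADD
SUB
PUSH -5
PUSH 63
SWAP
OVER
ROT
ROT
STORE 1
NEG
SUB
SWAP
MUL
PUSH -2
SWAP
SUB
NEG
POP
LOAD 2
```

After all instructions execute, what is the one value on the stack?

PUSH 3   -> 3
STORE 1  -> (empty)
PUSH 7   -> 7
PUSH -2  -> 7 -2
MUL      -> -14
STORE 2  -> (empty)
PUSH -12 -> -12
DUP      -> -12 -12
LT       -> 0
LOAD 2   -> 0 -14
PUSH 0   -> 0 -14 0
ADD      -> 0 -14
SUB      -> 14
PUSH -5  -> 14 -5
PUSH 63  -> 14 -5 63
SWAP     -> 14 63 -5
OVER     -> 14 63 -5 63
ROT      -> 14 -5 63 63
ROT      -> 14 63 63 -5
STORE 1  -> 14 63 63
NEG      -> 14 63 -63
SUB      -> 14 126
SWAP     -> 126 14
MUL      -> 1764
PUSH -2  -> 1764 -2
SWAP     -> -2 1764
SUB      -> -1766
NEG      -> 1766
POP      -> (empty)
LOAD 2   -> -14

-14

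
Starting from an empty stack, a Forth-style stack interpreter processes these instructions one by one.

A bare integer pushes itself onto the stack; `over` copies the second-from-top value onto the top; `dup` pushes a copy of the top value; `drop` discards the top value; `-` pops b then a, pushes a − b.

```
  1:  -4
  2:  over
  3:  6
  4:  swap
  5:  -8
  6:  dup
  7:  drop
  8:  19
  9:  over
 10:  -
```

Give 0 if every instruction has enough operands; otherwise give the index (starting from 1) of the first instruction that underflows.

2

-4 → [-4]
over  — needs 2 operands, stack has 1 → underflow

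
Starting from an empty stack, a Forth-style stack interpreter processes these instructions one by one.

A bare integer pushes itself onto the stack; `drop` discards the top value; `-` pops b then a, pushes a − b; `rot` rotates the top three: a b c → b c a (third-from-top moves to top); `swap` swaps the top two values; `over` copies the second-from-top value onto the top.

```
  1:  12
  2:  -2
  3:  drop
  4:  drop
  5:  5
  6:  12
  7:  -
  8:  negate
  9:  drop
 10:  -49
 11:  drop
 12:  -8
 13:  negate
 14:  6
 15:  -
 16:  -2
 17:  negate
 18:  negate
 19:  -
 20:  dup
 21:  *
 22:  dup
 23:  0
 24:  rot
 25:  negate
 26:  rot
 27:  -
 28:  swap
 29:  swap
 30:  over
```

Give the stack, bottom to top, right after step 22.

12      12
-2      12 -2
drop    12
drop    (empty)
5       5
12      5 12
-       -7
negate  7
drop    (empty)
-49     -49
drop    (empty)
-8      -8
negate  8
6       8 6
-       2
-2      2 -2
negate  2 2
negate  2 -2
-       4
dup     4 4
*       16
dup     16 16

[16, 16]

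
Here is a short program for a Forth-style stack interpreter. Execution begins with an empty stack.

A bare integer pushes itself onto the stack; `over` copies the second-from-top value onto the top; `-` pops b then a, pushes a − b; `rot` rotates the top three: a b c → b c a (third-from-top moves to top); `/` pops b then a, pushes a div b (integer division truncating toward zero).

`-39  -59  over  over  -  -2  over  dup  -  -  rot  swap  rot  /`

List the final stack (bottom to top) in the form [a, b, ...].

-39   -39
-59   -39 -59
over  -39 -59 -39
over  -39 -59 -39 -59
-     -39 -59 20
-2    -39 -59 20 -2
over  -39 -59 20 -2 20
dup   -39 -59 20 -2 20 20
-     -39 -59 20 -2 0
-     -39 -59 20 -2
rot   -39 20 -2 -59
swap  -39 20 -59 -2
rot   -39 -59 -2 20
/     -39 -59 0

[-39, -59, 0]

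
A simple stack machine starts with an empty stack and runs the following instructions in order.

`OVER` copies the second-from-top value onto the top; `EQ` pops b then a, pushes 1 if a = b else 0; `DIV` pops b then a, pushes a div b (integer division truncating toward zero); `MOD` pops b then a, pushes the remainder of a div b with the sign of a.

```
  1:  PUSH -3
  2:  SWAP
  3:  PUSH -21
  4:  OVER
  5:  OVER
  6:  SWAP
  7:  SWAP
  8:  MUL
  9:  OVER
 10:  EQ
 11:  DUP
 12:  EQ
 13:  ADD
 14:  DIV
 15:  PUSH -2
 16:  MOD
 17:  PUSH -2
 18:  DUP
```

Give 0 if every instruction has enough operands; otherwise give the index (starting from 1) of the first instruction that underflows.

2

PUSH -3 -> -3
SWAP  — needs 2 operands, stack has 1 → underflow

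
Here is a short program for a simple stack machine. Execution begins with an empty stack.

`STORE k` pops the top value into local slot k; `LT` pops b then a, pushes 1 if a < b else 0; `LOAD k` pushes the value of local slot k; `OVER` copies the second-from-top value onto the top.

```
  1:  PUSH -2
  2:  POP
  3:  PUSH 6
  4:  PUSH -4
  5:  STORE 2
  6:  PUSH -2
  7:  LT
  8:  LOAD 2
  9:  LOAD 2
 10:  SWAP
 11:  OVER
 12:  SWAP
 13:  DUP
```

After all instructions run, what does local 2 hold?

-4

PUSH -2 -> [-2]
POP     -> []
PUSH 6  -> [6]
PUSH -4 -> [6, -4]
STORE 2 -> [6]
PUSH -2 -> [6, -2]
LT      -> [0]
LOAD 2  -> [0, -4]
LOAD 2  -> [0, -4, -4]
SWAP    -> [0, -4, -4]
OVER    -> [0, -4, -4, -4]
SWAP    -> [0, -4, -4, -4]
DUP     -> [0, -4, -4, -4, -4]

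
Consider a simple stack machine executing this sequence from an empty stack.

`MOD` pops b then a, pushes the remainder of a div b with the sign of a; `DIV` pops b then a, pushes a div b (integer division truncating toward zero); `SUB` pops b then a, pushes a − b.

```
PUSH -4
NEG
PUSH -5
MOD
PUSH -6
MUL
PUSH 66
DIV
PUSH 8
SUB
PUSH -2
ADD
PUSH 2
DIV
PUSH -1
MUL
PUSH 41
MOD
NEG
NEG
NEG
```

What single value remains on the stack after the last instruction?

-5

PUSH -4 : [-4]
NEG     : [4]
PUSH -5 : [4, -5]
MOD     : [4]
PUSH -6 : [4, -6]
MUL     : [-24]
PUSH 66 : [-24, 66]
DIV     : [0]
PUSH 8  : [0, 8]
SUB     : [-8]
PUSH -2 : [-8, -2]
ADD     : [-10]
PUSH 2  : [-10, 2]
DIV     : [-5]
PUSH -1 : [-5, -1]
MUL     : [5]
PUSH 41 : [5, 41]
MOD     : [5]
NEG     : [-5]
NEG     : [5]
NEG     : [-5]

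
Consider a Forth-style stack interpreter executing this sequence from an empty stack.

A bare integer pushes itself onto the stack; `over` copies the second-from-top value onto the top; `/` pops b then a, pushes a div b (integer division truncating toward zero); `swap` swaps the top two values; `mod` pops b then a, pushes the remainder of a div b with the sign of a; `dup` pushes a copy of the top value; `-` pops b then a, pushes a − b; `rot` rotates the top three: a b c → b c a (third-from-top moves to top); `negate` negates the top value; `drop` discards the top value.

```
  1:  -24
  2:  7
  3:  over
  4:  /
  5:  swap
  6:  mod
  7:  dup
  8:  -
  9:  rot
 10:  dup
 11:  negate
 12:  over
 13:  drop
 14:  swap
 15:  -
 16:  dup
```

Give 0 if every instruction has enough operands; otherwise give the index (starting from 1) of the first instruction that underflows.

9

-24  : -24
7    : -24 7
over : -24 7 -24
/    : -24 0
swap : 0 -24
mod  : 0
dup  : 0 0
-    : 0
rot  — needs 3 operands, stack has 1 → underflow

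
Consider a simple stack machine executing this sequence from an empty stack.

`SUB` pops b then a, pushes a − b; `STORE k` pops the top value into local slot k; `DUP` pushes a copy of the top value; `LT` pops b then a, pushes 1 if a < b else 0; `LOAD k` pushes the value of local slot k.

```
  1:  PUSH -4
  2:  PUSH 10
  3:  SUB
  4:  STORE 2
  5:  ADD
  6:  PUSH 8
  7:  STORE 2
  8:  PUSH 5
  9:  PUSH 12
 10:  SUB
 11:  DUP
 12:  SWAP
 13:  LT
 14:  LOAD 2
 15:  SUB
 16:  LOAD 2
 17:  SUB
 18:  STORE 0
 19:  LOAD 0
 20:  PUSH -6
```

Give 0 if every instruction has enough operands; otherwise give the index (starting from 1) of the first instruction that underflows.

5

PUSH -4 -> -4
PUSH 10 -> -4 10
SUB     -> -14
STORE 2 -> (empty)
ADD  — needs 2 operands, stack has 0 → underflow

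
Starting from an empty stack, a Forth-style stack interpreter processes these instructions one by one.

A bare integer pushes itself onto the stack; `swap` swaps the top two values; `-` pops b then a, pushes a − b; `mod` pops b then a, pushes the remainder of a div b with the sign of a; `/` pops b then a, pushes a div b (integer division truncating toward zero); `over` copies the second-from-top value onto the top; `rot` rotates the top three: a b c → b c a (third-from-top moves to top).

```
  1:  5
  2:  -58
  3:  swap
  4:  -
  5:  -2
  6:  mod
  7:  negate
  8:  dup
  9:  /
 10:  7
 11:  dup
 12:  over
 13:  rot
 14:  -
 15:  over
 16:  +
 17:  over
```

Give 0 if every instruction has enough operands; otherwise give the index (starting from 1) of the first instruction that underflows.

5      : 5
-58    : 5 -58
swap   : -58 5
-      : -63
-2     : -63 -2
mod    : -1
negate : 1
dup    : 1 1
/      : 1
7      : 1 7
dup    : 1 7 7
over   : 1 7 7 7
rot    : 1 7 7 7
-      : 1 7 0
over   : 1 7 0 7
+      : 1 7 7
over   : 1 7 7 7

0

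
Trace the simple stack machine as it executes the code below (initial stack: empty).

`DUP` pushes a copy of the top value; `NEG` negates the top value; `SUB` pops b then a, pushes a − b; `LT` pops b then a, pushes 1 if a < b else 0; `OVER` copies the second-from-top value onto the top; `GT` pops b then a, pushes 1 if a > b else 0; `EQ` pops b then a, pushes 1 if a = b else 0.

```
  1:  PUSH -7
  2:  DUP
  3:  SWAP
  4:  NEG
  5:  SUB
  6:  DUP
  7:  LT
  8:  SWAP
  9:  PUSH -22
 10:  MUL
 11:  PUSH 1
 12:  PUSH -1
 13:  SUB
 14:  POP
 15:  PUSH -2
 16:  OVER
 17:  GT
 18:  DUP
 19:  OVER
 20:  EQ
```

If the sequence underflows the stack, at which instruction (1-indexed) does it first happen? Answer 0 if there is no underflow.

PUSH -7  [-7]
DUP      [-7, -7]
SWAP     [-7, -7]
NEG      [-7, 7]
SUB      [-14]
DUP      [-14, -14]
LT       [0]
SWAP  — needs 2 operands, stack has 1 → underflow

8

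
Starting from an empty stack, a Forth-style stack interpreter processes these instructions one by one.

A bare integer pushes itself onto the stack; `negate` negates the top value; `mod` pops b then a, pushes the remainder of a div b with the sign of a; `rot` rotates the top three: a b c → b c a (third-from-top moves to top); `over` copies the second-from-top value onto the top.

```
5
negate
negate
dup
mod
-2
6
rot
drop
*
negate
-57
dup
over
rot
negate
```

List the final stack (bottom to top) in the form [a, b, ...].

[12, -57, -57, 57]

5      -> [5]
negate -> [-5]
negate -> [5]
dup    -> [5, 5]
mod    -> [0]
-2     -> [0, -2]
6      -> [0, -2, 6]
rot    -> [-2, 6, 0]
drop   -> [-2, 6]
*      -> [-12]
negate -> [12]
-57    -> [12, -57]
dup    -> [12, -57, -57]
over   -> [12, -57, -57, -57]
rot    -> [12, -57, -57, -57]
negate -> [12, -57, -57, 57]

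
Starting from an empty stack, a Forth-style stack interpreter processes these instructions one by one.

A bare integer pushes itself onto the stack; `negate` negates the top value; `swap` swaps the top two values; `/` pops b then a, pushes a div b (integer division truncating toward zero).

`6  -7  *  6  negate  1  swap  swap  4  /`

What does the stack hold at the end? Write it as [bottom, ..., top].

6       6
-7      6 -7
*       -42
6       -42 6
negate  -42 -6
1       -42 -6 1
swap    -42 1 -6
swap    -42 -6 1
4       -42 -6 1 4
/       -42 -6 0

[-42, -6, 0]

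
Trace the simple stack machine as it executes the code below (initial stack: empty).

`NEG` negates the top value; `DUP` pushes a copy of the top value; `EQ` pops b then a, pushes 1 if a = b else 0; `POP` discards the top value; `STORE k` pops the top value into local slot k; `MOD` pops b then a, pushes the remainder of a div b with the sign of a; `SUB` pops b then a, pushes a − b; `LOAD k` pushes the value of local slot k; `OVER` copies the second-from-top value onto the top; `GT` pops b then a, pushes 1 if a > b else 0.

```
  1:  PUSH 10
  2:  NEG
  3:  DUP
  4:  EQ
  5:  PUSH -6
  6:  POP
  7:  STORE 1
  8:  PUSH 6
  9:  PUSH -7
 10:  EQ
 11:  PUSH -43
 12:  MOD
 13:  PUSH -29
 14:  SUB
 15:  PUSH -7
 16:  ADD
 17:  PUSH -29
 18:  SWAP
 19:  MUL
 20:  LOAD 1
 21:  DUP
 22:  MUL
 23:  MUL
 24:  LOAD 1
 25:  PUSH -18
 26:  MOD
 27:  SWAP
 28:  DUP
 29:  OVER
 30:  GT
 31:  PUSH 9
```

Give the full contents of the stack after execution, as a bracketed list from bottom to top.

PUSH 10   10
NEG       -10
DUP       -10 -10
EQ        1
PUSH -6   1 -6
POP       1
STORE 1   (empty)
PUSH 6    6
PUSH -7   6 -7
EQ        0
PUSH -43  0 -43
MOD       0
PUSH -29  0 -29
SUB       29
PUSH -7   29 -7
ADD       22
PUSH -29  22 -29
SWAP      -29 22
MUL       -638
LOAD 1    -638 1
DUP       -638 1 1
MUL       -638 1
MUL       -638
LOAD 1    -638 1
PUSH -18  -638 1 -18
MOD       -638 1
SWAP      1 -638
DUP       1 -638 -638
OVER      1 -638 -638 -638
GT        1 -638 0
PUSH 9    1 -638 0 9

[1, -638, 0, 9]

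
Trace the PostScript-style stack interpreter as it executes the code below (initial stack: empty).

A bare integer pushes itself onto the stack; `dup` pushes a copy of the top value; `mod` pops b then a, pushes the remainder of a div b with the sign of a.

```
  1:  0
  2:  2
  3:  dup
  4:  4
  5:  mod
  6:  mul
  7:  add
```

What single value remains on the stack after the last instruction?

4

0    0
2    0 2
dup  0 2 2
4    0 2 2 4
mod  0 2 2
mul  0 4
add  4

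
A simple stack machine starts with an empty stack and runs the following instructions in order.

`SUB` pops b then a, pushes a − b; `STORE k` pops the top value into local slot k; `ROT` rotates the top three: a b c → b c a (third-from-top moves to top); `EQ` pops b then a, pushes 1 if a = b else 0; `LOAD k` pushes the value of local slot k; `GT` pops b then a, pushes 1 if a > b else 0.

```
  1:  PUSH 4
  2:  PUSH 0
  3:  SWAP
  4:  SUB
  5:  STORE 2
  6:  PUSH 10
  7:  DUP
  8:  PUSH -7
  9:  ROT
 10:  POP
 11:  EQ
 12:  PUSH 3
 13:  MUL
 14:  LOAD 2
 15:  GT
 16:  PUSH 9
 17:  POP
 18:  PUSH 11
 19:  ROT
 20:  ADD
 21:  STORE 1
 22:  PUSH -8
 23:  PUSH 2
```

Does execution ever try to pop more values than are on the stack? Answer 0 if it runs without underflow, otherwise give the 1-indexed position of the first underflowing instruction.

PUSH 4  : [4]
PUSH 0  : [4, 0]
SWAP    : [0, 4]
SUB     : [-4]
STORE 2 : []
PUSH 10 : [10]
DUP     : [10, 10]
PUSH -7 : [10, 10, -7]
ROT     : [10, -7, 10]
POP     : [10, -7]
EQ      : [0]
PUSH 3  : [0, 3]
MUL     : [0]
LOAD 2  : [0, -4]
GT      : [1]
PUSH 9  : [1, 9]
POP     : [1]
PUSH 11 : [1, 11]
ROT  — needs 3 operands, stack has 2 → underflow

19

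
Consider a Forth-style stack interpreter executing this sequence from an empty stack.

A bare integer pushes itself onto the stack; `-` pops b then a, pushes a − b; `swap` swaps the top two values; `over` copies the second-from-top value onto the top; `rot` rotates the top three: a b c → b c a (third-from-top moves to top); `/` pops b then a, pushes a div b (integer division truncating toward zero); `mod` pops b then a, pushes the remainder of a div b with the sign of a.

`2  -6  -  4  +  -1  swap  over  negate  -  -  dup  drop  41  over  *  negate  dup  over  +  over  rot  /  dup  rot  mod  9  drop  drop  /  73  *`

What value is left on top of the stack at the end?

-876

2      -> 2
-6     -> 2 -6
-      -> 8
4      -> 8 4
+      -> 12
-1     -> 12 -1
swap   -> -1 12
over   -> -1 12 -1
negate -> -1 12 1
-      -> -1 11
-      -> -12
dup    -> -12 -12
drop   -> -12
41     -> -12 41
over   -> -12 41 -12
*      -> -12 -492
negate -> -12 492
dup    -> -12 492 492
over   -> -12 492 492 492
+      -> -12 492 984
over   -> -12 492 984 492
rot    -> -12 984 492 492
/      -> -12 984 1
dup    -> -12 984 1 1
rot    -> -12 1 1 984
mod    -> -12 1 1
9      -> -12 1 1 9
drop   -> -12 1 1
drop   -> -12 1
/      -> -12
73     -> -12 73
*      -> -876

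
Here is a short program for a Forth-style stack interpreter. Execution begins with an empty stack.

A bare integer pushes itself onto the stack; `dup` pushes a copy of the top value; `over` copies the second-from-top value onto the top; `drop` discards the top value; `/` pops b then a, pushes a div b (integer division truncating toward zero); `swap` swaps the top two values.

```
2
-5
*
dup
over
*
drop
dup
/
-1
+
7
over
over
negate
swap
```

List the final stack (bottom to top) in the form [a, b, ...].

2      -> 2
-5     -> 2 -5
*      -> -10
dup    -> -10 -10
over   -> -10 -10 -10
*      -> -10 100
drop   -> -10
dup    -> -10 -10
/      -> 1
-1     -> 1 -1
+      -> 0
7      -> 0 7
over   -> 0 7 0
over   -> 0 7 0 7
negate -> 0 7 0 -7
swap   -> 0 7 -7 0

[0, 7, -7, 0]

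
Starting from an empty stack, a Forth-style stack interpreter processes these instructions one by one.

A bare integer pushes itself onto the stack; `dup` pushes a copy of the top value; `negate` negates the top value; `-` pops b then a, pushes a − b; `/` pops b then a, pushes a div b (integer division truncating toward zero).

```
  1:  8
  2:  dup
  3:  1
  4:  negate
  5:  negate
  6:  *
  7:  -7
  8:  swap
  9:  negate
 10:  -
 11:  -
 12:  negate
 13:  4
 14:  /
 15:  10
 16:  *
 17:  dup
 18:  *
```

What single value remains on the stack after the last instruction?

100

8      : [8]
dup    : [8, 8]
1      : [8, 8, 1]
negate : [8, 8, -1]
negate : [8, 8, 1]
*      : [8, 8]
-7     : [8, 8, -7]
swap   : [8, -7, 8]
negate : [8, -7, -8]
-      : [8, 1]
-      : [7]
negate : [-7]
4      : [-7, 4]
/      : [-1]
10     : [-1, 10]
*      : [-10]
dup    : [-10, -10]
*      : [100]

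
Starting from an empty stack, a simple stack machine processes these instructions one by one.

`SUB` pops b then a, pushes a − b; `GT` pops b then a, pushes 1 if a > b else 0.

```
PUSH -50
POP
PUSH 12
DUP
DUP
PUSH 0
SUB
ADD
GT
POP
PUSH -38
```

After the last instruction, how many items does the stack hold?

PUSH -50 → -50
POP      → (empty)
PUSH 12  → 12
DUP      → 12 12
DUP      → 12 12 12
PUSH 0   → 12 12 12 0
SUB      → 12 12 12
ADD      → 12 24
GT       → 0
POP      → (empty)
PUSH -38 → -38

1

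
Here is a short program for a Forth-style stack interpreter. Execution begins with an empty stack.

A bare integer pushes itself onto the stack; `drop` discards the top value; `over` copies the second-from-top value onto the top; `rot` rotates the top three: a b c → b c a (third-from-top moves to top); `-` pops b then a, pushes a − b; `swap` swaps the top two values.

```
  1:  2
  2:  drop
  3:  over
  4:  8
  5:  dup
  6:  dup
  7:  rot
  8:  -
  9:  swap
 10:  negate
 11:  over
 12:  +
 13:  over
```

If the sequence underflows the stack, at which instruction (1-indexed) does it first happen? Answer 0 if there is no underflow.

3

2    → [2]
drop → []
over  — needs 2 operands, stack has 0 → underflow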